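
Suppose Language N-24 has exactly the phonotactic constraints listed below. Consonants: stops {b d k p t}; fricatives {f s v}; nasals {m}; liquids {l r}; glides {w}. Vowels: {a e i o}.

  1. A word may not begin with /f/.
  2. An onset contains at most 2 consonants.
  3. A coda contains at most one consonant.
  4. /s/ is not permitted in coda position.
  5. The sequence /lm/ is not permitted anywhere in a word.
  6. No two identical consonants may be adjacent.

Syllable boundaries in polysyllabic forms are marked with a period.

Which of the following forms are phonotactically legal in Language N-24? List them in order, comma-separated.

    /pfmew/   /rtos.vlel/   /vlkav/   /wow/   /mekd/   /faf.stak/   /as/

/pfmew/ — violates constraint 2: syllable 1 onset /pfm/ has 3 consonants (> 2) → phonotactically illegal
/rtos.vlel/ — violates constraint 4: syllable 1 coda contains /s/ → phonotactically illegal
/vlkav/ — violates constraint 2: syllable 1 onset /vlk/ has 3 consonants (> 2) → phonotactically illegal
/wow/ — σ1 onset /w/, coda /w/ ok → phonotactically legal
/mekd/ — violates constraint 3: syllable 1 coda /kd/ has 2 consonants (> 1) → phonotactically illegal
/faf.stak/ — violates constraint 1: word begins with /f/ → phonotactically illegal
/as/ — violates constraint 4: syllable 1 coda contains /s/ → phonotactically illegal

/wow/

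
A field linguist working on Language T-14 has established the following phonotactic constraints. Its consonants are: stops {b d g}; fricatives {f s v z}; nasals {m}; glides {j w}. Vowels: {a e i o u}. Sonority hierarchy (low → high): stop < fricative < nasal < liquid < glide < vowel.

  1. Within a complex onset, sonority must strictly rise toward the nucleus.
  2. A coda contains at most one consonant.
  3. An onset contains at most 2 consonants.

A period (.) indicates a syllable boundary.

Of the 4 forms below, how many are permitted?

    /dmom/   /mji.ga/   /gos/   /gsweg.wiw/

/dmom/ — σ1 onset /dm/ (1→3 rises), coda /m/ ok → permitted
/mji.ga/ — σ1 onset /mj/ (3→5 rises), coda /∅/ ok; σ2 onset /g/, coda /∅/ ok → permitted
/gos/ — σ1 onset /g/, coda /s/ ok → permitted
/gsweg.wiw/ — violates constraint 3: syllable 1 onset /gsw/ has 3 consonants (> 2) → not permitted
Permitted: /dmom/, /mji.ga/, /gos/ → 3.

3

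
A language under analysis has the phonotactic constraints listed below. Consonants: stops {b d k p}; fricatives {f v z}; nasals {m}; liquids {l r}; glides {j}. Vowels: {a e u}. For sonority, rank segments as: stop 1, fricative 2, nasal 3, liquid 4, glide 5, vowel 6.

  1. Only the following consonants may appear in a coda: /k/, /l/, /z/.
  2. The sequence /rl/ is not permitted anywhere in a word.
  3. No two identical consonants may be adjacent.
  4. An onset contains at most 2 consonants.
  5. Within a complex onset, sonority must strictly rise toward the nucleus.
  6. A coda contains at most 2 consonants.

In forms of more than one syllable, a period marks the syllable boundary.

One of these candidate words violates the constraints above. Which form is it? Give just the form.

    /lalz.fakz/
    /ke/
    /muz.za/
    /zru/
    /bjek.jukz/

/muz.za/

/lalz.fakz/ — σ1 onset /l/, coda /lz/ (2C) ok; σ2 onset /f/, coda /kz/ (2C) ok → licit
/ke/ — σ1 onset /k/, coda /∅/ ok → licit
/muz.za/ — violates constraint 3: adjacent identical consonants /zz/ → illicit
/zru/ — σ1 onset /zr/ (2→4 rises), coda /∅/ ok → licit
/bjek.jukz/ — σ1 onset /bj/ (1→5 rises), coda /k/ ok; σ2 onset /j/, coda /kz/ (2C) ok → licit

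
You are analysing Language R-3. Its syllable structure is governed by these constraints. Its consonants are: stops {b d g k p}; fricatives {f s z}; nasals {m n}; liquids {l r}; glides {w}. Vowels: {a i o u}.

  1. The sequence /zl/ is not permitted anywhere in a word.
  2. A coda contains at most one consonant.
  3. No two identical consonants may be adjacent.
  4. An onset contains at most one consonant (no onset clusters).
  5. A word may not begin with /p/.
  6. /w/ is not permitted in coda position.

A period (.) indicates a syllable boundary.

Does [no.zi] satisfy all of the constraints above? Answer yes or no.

[no.zi] — σ1 onset /n/, coda /∅/ ok; σ2 onset /z/, coda /∅/ ok → permitted

yes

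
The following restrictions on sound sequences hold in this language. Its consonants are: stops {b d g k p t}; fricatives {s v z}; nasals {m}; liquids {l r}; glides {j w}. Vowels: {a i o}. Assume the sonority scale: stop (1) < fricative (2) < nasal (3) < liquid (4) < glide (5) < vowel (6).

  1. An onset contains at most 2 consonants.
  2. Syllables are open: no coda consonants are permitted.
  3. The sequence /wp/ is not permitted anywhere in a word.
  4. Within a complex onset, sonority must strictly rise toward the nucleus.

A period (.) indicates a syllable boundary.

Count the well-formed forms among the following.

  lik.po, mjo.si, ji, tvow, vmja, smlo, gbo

lik.po — violates constraint 2: syllable 1 coda /k/ has 1 consonant (> 0) → ill-formed
mjo.si — σ1 onset /mj/ (3→5 rises), coda /∅/ ok; σ2 onset /s/, coda /∅/ ok → well-formed
ji — σ1 onset /j/, coda /∅/ ok → well-formed
tvow — violates constraint 2: syllable 1 coda /w/ has 1 consonant (> 0) → ill-formed
vmja — violates constraint 1: syllable 1 onset /vmj/ has 3 consonants (> 2) → ill-formed
smlo — violates constraint 1: syllable 1 onset /sml/ has 3 consonants (> 2) → ill-formed
gbo — violates constraint 4: syllable 1 onset /gb/: /g/ (stop, 1) → /b/ (stop, 1) does not rise → ill-formed
Well-formed: mjo.si, ji → 2.

2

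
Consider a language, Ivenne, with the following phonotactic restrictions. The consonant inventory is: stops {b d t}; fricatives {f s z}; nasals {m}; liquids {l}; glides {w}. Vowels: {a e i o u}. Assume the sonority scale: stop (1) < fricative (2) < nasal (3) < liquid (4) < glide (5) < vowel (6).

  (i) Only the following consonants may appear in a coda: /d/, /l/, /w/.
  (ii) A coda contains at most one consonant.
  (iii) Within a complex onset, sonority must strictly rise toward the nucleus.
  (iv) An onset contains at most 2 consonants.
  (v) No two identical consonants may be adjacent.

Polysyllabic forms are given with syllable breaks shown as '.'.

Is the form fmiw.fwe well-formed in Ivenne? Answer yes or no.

fmiw.fwe — σ1 onset /fm/ (2→3 rises), coda /w/ ok; σ2 onset /fw/ (2→5 rises), coda /∅/ ok → well-formed

yes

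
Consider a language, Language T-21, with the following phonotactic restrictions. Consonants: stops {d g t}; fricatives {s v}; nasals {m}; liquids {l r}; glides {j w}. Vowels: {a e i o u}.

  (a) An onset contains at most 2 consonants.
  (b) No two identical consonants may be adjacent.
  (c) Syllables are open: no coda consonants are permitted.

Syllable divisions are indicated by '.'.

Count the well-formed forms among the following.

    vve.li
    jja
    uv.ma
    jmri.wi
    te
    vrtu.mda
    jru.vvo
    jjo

1

vve.li — violates constraint (b): adjacent identical consonants /vv/ → ill-formed
jja — violates constraint (b): adjacent identical consonants /jj/ → ill-formed
uv.ma — violates constraint (c): syllable 1 coda /v/ has 1 consonant (> 0) → ill-formed
jmri.wi — violates constraint (a): syllable 1 onset /jmr/ has 3 consonants (> 2) → ill-formed
te — σ1 onset /t/, coda /∅/ ok → well-formed
vrtu.mda — violates constraint (a): syllable 1 onset /vrt/ has 3 consonants (> 2) → ill-formed
jru.vvo — violates constraint (b): adjacent identical consonants /vv/ → ill-formed
jjo — violates constraint (b): adjacent identical consonants /jj/ → ill-formed
Well-formed: te → 1.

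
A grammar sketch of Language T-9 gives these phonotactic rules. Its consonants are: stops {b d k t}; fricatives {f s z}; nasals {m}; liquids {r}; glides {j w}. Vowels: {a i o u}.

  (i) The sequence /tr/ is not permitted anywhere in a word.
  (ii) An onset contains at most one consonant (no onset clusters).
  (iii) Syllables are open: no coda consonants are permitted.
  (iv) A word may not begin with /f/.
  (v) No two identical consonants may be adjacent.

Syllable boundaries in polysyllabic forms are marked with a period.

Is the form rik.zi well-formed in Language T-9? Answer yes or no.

no

rik.zi — violates constraint (iii): syllable 1 coda /k/ has 1 consonant (> 0) → ill-formed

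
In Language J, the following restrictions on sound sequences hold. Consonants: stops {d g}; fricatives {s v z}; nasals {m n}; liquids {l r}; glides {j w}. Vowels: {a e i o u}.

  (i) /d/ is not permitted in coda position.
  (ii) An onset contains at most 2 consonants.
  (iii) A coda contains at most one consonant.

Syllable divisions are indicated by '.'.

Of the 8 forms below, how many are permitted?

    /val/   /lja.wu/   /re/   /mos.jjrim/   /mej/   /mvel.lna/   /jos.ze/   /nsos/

7

/val/ — σ1 onset /v/, coda /l/ ok → permitted
/lja.wu/ — σ1 onset /lj/ (2C), coda /∅/ ok; σ2 onset /w/, coda /∅/ ok → permitted
/re/ — σ1 onset /r/, coda /∅/ ok → permitted
/mos.jjrim/ — violates constraint (ii): syllable 2 onset /jjr/ has 3 consonants (> 2) → not permitted
/mej/ — σ1 onset /m/, coda /j/ ok → permitted
/mvel.lna/ — σ1 onset /mv/ (2C), coda /l/ ok; σ2 onset /ln/ (2C), coda /∅/ ok → permitted
/jos.ze/ — σ1 onset /j/, coda /s/ ok; σ2 onset /z/, coda /∅/ ok → permitted
/nsos/ — σ1 onset /ns/ (2C), coda /s/ ok → permitted
Permitted: /val/, /lja.wu/, /re/, /mej/, /mvel.lna/, /jos.ze/, /nsos/ → 7.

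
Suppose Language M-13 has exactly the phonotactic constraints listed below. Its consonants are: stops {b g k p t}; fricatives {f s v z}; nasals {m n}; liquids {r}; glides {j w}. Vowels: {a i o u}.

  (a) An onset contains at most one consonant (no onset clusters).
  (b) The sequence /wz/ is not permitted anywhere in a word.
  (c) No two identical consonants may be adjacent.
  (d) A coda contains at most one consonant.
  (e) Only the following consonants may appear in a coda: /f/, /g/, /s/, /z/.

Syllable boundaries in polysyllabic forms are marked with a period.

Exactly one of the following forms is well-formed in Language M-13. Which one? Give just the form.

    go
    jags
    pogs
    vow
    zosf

go — σ1 onset /g/, coda /∅/ ok → well-formed
jags — violates constraint (d): syllable 1 coda /gs/ has 2 consonants (> 1) → ill-formed
pogs — violates constraint (d): syllable 1 coda /gs/ has 2 consonants (> 1) → ill-formed
vow — violates constraint (e): syllable 1 coda contains /w/, which is not a licensed coda consonant → ill-formed
zosf — violates constraint (d): syllable 1 coda /sf/ has 2 consonants (> 1) → ill-formed

go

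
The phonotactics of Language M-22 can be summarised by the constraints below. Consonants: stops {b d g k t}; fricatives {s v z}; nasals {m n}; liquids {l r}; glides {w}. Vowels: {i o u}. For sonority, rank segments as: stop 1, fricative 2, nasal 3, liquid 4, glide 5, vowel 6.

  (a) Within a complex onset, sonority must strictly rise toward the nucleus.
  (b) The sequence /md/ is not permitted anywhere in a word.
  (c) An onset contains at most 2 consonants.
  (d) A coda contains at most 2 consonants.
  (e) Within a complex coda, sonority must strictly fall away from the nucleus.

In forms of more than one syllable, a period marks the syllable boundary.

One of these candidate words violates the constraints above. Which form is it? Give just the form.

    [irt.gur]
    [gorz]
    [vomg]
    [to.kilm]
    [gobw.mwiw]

[gobw.mwiw]

[irt.gur] — σ1 onset /∅/, coda /rt/ (4→1 falls) ok; σ2 onset /g/, coda /r/ ok → phonotactically legal
[gorz] — σ1 onset /g/, coda /rz/ (4→2 falls) ok → phonotactically legal
[vomg] — σ1 onset /v/, coda /mg/ (3→1 falls) ok → phonotactically legal
[to.kilm] — σ1 onset /t/, coda /∅/ ok; σ2 onset /k/, coda /lm/ (4→3 falls) ok → phonotactically legal
[gobw.mwiw] — violates constraint (e): syllable 1 coda /bw/: /b/ (stop, 1) → /w/ (glide, 5) does not fall → phonotactically illegal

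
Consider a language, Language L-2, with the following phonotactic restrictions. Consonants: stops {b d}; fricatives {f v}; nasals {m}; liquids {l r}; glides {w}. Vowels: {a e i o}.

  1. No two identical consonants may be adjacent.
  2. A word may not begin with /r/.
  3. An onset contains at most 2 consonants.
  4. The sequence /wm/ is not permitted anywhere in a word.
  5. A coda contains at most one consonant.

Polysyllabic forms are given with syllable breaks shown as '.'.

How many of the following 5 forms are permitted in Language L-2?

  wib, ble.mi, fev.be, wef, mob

5

wib — σ1 onset /w/, coda /b/ ok → permitted
ble.mi — σ1 onset /bl/ (2C), coda /∅/ ok; σ2 onset /m/, coda /∅/ ok → permitted
fev.be — σ1 onset /f/, coda /v/ ok; σ2 onset /b/, coda /∅/ ok → permitted
wef — σ1 onset /w/, coda /f/ ok → permitted
mob — σ1 onset /m/, coda /b/ ok → permitted
Permitted: wib, ble.mi, fev.be, wef, mob → 5.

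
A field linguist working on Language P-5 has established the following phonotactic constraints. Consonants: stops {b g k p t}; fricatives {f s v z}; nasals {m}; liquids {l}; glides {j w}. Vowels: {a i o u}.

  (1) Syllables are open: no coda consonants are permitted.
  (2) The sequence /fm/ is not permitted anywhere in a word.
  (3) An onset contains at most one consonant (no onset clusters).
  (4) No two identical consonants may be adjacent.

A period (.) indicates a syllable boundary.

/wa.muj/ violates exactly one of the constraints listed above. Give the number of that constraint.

/wa.muj/: syllable 2 coda /j/ has 1 consonant (> 0).
This is a violation of constraint 1: "Syllables are open: no coda consonants are permitted."
The remaining constraints (2, 3, 4) are satisfied.

1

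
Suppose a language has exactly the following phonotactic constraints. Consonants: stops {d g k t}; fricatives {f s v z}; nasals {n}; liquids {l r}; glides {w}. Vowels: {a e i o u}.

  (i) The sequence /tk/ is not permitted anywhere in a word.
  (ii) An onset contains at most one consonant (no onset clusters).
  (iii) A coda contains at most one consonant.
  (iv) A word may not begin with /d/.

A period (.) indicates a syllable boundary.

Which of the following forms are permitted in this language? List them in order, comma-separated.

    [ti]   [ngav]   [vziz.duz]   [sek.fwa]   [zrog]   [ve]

[ti] — σ1 onset /t/, coda /∅/ ok → permitted
[ngav] — violates constraint (ii): syllable 1 onset /ng/ has 2 consonants (> 1) → not permitted
[vziz.duz] — violates constraint (ii): syllable 1 onset /vz/ has 2 consonants (> 1) → not permitted
[sek.fwa] — violates constraint (ii): syllable 2 onset /fw/ has 2 consonants (> 1) → not permitted
[zrog] — violates constraint (ii): syllable 1 onset /zr/ has 2 consonants (> 1) → not permitted
[ve] — σ1 onset /v/, coda /∅/ ok → permitted

[ti], [ve]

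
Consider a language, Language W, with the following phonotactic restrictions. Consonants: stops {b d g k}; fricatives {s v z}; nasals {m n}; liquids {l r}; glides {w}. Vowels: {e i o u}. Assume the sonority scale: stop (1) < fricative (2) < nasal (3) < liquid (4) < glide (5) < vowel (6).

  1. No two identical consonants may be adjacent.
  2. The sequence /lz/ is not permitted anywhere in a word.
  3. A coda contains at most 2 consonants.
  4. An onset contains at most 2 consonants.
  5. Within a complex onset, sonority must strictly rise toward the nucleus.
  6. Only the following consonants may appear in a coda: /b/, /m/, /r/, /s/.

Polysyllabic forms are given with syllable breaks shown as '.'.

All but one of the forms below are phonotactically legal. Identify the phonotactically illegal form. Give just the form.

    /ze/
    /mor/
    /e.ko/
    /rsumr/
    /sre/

/ze/ — σ1 onset /z/, coda /∅/ ok → phonotactically legal
/mor/ — σ1 onset /m/, coda /r/ ok → phonotactically legal
/e.ko/ — σ1 onset /∅/, coda /∅/ ok; σ2 onset /k/, coda /∅/ ok → phonotactically legal
/rsumr/ — violates constraint 5: syllable 1 onset /rs/: /r/ (liquid, 4) → /s/ (fricative, 2) does not rise → phonotactically illegal
/sre/ — σ1 onset /sr/ (2→4 rises), coda /∅/ ok → phonotactically legal

/rsumr/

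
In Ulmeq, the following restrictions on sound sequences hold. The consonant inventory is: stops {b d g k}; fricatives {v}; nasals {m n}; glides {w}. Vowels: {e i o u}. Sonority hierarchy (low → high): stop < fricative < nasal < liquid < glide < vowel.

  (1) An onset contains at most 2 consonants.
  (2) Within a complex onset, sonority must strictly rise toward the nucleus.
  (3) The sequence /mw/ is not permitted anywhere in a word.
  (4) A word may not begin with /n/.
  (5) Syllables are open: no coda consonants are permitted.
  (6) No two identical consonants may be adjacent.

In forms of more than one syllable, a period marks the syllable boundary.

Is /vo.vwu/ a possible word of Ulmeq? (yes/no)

yes

/vo.vwu/ — σ1 onset /v/, coda /∅/ ok; σ2 onset /vw/ (2→5 rises), coda /∅/ ok → permitted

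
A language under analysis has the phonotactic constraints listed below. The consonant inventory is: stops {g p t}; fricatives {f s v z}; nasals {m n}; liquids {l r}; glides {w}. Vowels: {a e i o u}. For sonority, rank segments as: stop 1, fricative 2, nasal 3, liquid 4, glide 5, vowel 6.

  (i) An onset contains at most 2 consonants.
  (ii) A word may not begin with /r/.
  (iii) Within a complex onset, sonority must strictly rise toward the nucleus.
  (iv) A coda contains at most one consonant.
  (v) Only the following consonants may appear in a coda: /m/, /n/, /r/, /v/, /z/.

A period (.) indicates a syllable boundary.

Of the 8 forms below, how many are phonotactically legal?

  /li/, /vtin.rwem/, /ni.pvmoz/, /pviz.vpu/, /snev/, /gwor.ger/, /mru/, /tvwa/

/li/ — σ1 onset /l/, coda /∅/ ok → phonotactically legal
/vtin.rwem/ — violates constraint (iii): syllable 1 onset /vt/: /v/ (fricative, 2) → /t/ (stop, 1) does not rise → phonotactically illegal
/ni.pvmoz/ — violates constraint (i): syllable 2 onset /pvm/ has 3 consonants (> 2) → phonotactically illegal
/pviz.vpu/ — violates constraint (iii): syllable 2 onset /vp/: /v/ (fricative, 2) → /p/ (stop, 1) does not rise → phonotactically illegal
/snev/ — σ1 onset /sn/ (2→3 rises), coda /v/ ok → phonotactically legal
/gwor.ger/ — σ1 onset /gw/ (1→5 rises), coda /r/ ok; σ2 onset /g/, coda /r/ ok → phonotactically legal
/mru/ — σ1 onset /mr/ (3→4 rises), coda /∅/ ok → phonotactically legal
/tvwa/ — violates constraint (i): syllable 1 onset /tvw/ has 3 consonants (> 2) → phonotactically illegal
Phonotactically legal: /li/, /snev/, /gwor.ger/, /mru/ → 4.

4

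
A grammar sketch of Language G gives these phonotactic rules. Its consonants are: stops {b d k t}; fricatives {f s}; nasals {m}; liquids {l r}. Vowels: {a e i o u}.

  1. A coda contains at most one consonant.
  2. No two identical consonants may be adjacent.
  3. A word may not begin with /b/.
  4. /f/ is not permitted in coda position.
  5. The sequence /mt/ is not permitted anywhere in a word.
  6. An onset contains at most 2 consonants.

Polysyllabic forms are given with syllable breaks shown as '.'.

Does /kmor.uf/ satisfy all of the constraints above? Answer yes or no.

/kmor.uf/ — violates constraint 4: syllable 2 coda contains /f/ → illicit

no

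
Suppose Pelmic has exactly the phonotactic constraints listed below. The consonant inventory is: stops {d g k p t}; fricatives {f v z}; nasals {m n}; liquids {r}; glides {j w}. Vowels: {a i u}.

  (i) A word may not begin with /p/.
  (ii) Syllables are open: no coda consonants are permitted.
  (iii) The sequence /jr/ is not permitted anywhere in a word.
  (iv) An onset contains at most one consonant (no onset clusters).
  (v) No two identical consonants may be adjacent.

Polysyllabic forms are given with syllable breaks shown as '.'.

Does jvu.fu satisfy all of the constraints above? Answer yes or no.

jvu.fu — violates constraint (iv): syllable 1 onset /jv/ has 2 consonants (> 1) → ill-formed

no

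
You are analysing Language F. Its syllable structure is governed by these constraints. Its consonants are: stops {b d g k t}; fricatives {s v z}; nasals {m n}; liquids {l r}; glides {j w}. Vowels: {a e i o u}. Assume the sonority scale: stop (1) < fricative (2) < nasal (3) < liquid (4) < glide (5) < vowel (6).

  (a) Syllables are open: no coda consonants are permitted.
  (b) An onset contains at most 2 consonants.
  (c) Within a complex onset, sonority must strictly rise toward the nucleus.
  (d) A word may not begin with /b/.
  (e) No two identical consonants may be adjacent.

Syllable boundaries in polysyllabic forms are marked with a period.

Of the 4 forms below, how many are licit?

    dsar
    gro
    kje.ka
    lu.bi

3

dsar — violates constraint (a): syllable 1 coda /r/ has 1 consonant (> 0) → illicit
gro — σ1 onset /gr/ (1→4 rises), coda /∅/ ok → licit
kje.ka — σ1 onset /kj/ (1→5 rises), coda /∅/ ok; σ2 onset /k/, coda /∅/ ok → licit
lu.bi — σ1 onset /l/, coda /∅/ ok; σ2 onset /b/, coda /∅/ ok → licit
Licit: gro, kje.ka, lu.bi → 3.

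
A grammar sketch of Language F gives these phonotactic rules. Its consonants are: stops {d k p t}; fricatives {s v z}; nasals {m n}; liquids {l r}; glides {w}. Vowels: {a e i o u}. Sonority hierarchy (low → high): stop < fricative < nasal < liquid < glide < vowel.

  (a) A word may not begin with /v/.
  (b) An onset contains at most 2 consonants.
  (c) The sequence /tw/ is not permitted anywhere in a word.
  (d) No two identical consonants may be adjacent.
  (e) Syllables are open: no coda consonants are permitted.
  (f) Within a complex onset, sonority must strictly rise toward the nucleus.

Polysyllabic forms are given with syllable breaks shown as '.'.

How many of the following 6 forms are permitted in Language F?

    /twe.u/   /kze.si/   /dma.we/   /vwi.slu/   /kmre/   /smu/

/twe.u/ — violates constraint (c): contains banned sequence /tw/ → not permitted
/kze.si/ — σ1 onset /kz/ (1→2 rises), coda /∅/ ok; σ2 onset /s/, coda /∅/ ok → permitted
/dma.we/ — σ1 onset /dm/ (1→3 rises), coda /∅/ ok; σ2 onset /w/, coda /∅/ ok → permitted
/vwi.slu/ — violates constraint (a): word begins with /v/ → not permitted
/kmre/ — violates constraint (b): syllable 1 onset /kmr/ has 3 consonants (> 2) → not permitted
/smu/ — σ1 onset /sm/ (2→3 rises), coda /∅/ ok → permitted
Permitted: /kze.si/, /dma.we/, /smu/ → 3.

3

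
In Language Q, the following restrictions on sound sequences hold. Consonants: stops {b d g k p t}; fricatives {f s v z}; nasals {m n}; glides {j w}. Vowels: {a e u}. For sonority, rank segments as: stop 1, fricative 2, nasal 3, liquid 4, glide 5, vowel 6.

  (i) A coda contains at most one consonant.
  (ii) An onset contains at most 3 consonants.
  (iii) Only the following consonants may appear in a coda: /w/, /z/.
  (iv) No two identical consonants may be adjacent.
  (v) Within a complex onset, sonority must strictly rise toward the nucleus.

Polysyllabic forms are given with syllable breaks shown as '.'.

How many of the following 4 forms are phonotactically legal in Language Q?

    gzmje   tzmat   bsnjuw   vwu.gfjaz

1

gzmje — violates constraint (ii): syllable 1 onset /gzmj/ has 4 consonants (> 3) → phonotactically illegal
tzmat — violates constraint (iii): syllable 1 coda contains /t/, which is not a licensed coda consonant → phonotactically illegal
bsnjuw — violates constraint (ii): syllable 1 onset /bsnj/ has 4 consonants (> 3) → phonotactically illegal
vwu.gfjaz — σ1 onset /vw/ (2→5 rises), coda /∅/ ok; σ2 onset /gfj/ (1→2→5 rises), coda /z/ ok → phonotactically legal
Phonotactically legal: vwu.gfjaz → 1.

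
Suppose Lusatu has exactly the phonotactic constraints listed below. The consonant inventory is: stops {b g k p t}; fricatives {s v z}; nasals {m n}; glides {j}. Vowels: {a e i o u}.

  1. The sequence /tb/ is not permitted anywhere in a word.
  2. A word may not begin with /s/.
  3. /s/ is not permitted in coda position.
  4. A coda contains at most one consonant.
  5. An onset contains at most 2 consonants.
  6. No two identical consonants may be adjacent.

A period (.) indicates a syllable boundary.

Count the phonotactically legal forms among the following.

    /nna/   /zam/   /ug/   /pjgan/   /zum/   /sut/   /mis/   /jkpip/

/nna/ — violates constraint 6: adjacent identical consonants /nn/ → phonotactically illegal
/zam/ — σ1 onset /z/, coda /m/ ok → phonotactically legal
/ug/ — σ1 onset /∅/, coda /g/ ok → phonotactically legal
/pjgan/ — violates constraint 5: syllable 1 onset /pjg/ has 3 consonants (> 2) → phonotactically illegal
/zum/ — σ1 onset /z/, coda /m/ ok → phonotactically legal
/sut/ — violates constraint 2: word begins with /s/ → phonotactically illegal
/mis/ — violates constraint 3: syllable 1 coda contains /s/ → phonotactically illegal
/jkpip/ — violates constraint 5: syllable 1 onset /jkp/ has 3 consonants (> 2) → phonotactically illegal
Phonotactically legal: /zam/, /ug/, /zum/ → 3.

3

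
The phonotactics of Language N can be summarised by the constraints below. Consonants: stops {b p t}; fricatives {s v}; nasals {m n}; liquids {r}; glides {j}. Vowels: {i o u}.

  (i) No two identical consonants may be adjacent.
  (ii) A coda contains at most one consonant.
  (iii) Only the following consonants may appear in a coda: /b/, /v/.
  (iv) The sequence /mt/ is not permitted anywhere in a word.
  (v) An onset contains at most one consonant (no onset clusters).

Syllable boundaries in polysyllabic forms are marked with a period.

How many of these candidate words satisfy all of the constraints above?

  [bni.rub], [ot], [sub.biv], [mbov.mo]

[bni.rub] — violates constraint (v): syllable 1 onset /bn/ has 2 consonants (> 1) → illicit
[ot] — violates constraint (iii): syllable 1 coda contains /t/, which is not a licensed coda consonant → illicit
[sub.biv] — violates constraint (i): adjacent identical consonants /bb/ → illicit
[mbov.mo] — violates constraint (v): syllable 1 onset /mb/ has 2 consonants (> 1) → illicit
No form is licit → 0.

0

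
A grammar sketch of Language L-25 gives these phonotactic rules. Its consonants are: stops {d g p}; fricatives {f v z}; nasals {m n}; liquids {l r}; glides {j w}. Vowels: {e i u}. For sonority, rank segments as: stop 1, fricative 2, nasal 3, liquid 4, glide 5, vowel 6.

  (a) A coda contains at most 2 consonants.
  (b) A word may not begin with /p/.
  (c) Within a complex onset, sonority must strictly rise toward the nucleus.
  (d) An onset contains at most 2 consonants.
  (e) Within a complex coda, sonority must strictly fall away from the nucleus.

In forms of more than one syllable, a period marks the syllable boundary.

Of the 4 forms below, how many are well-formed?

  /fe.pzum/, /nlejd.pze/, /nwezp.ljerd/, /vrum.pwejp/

/fe.pzum/ — σ1 onset /f/, coda /∅/ ok; σ2 onset /pz/ (1→2 rises), coda /m/ ok → well-formed
/nlejd.pze/ — σ1 onset /nl/ (3→4 rises), coda /jd/ (5→1 falls) ok; σ2 onset /pz/ (1→2 rises), coda /∅/ ok → well-formed
/nwezp.ljerd/ — σ1 onset /nw/ (3→5 rises), coda /zp/ (2→1 falls) ok; σ2 onset /lj/ (4→5 rises), coda /rd/ (4→1 falls) ok → well-formed
/vrum.pwejp/ — σ1 onset /vr/ (2→4 rises), coda /m/ ok; σ2 onset /pw/ (1→5 rises), coda /jp/ (5→1 falls) ok → well-formed
Well-formed: /fe.pzum/, /nlejd.pze/, /nwezp.ljerd/, /vrum.pwejp/ → 4.

4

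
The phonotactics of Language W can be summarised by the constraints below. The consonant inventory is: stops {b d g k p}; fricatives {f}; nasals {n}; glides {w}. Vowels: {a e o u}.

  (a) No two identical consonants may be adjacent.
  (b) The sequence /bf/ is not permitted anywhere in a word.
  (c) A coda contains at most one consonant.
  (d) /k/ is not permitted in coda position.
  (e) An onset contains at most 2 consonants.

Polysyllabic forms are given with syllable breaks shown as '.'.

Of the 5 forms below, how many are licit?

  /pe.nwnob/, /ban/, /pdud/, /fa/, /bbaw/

/pe.nwnob/ — violates constraint (e): syllable 2 onset /nwn/ has 3 consonants (> 2) → illicit
/ban/ — σ1 onset /b/, coda /n/ ok → licit
/pdud/ — σ1 onset /pd/ (2C), coda /d/ ok → licit
/fa/ — σ1 onset /f/, coda /∅/ ok → licit
/bbaw/ — violates constraint (a): adjacent identical consonants /bb/ → illicit
Licit: /ban/, /pdud/, /fa/ → 3.

3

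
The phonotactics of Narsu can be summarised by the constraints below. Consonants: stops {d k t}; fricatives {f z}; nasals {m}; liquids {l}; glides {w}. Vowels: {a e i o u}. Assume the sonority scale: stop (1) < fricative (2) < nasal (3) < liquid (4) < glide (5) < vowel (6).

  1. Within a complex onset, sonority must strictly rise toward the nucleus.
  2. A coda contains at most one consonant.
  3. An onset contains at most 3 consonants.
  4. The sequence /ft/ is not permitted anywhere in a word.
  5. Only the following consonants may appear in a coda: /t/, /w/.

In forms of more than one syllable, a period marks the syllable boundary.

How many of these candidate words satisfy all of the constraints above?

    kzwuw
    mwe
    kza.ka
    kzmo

4

kzwuw — σ1 onset /kzw/ (1→2→5 rises), coda /w/ ok → licit
mwe — σ1 onset /mw/ (3→5 rises), coda /∅/ ok → licit
kza.ka — σ1 onset /kz/ (1→2 rises), coda /∅/ ok; σ2 onset /k/, coda /∅/ ok → licit
kzmo — σ1 onset /kzm/ (1→2→3 rises), coda /∅/ ok → licit
Licit: kzwuw, mwe, kza.ka, kzmo → 4.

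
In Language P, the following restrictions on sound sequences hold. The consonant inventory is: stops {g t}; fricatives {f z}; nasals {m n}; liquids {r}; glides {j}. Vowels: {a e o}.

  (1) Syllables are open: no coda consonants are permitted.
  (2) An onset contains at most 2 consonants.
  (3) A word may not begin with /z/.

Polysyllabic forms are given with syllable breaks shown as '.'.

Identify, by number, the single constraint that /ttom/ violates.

/ttom/: syllable 1 coda /m/ has 1 consonant (> 0).
This is a violation of constraint 1: "Syllables are open: no coda consonants are permitted."
The remaining constraints (2, 3) are satisfied.

1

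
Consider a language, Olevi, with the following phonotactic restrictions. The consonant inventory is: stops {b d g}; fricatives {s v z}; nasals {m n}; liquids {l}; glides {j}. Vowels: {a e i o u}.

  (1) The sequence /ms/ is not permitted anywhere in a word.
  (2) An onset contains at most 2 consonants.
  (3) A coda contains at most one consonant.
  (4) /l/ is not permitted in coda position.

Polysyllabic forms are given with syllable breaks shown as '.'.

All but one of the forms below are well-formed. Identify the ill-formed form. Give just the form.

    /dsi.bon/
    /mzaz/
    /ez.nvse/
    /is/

/dsi.bon/ — σ1 onset /ds/ (2C), coda /∅/ ok; σ2 onset /b/, coda /n/ ok → well-formed
/mzaz/ — σ1 onset /mz/ (2C), coda /z/ ok → well-formed
/ez.nvse/ — violates constraint 2: syllable 2 onset /nvs/ has 3 consonants (> 2) → ill-formed
/is/ — σ1 onset /∅/, coda /s/ ok → well-formed

/ez.nvse/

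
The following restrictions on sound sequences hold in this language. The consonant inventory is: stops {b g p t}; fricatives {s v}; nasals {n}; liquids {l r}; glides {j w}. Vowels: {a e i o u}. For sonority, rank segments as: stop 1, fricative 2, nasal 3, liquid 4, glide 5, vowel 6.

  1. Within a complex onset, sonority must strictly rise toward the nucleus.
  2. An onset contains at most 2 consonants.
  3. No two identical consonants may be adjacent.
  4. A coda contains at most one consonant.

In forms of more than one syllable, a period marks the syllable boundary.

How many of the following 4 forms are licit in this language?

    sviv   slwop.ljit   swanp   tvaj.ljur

1

sviv — violates constraint 1: syllable 1 onset /sv/: /s/ (fricative, 2) → /v/ (fricative, 2) does not rise → illicit
slwop.ljit — violates constraint 2: syllable 1 onset /slw/ has 3 consonants (> 2) → illicit
swanp — violates constraint 4: syllable 1 coda /np/ has 2 consonants (> 1) → illicit
tvaj.ljur — σ1 onset /tv/ (1→2 rises), coda /j/ ok; σ2 onset /lj/ (4→5 rises), coda /r/ ok → licit
Licit: tvaj.ljur → 1.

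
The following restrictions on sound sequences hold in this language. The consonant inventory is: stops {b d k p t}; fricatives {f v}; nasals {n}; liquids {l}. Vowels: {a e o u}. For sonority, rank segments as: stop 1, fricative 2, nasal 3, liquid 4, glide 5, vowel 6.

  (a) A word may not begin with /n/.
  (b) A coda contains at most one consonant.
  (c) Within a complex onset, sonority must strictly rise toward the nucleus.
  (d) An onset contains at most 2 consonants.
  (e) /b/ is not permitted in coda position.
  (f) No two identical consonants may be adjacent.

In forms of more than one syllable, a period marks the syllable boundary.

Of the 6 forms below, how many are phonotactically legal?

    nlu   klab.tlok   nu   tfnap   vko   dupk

nlu — violates constraint (a): word begins with /n/ → phonotactically illegal
klab.tlok — violates constraint (e): syllable 1 coda contains /b/ → phonotactically illegal
nu — violates constraint (a): word begins with /n/ → phonotactically illegal
tfnap — violates constraint (d): syllable 1 onset /tfn/ has 3 consonants (> 2) → phonotactically illegal
vko — violates constraint (c): syllable 1 onset /vk/: /v/ (fricative, 2) → /k/ (stop, 1) does not rise → phonotactically illegal
dupk — violates constraint (b): syllable 1 coda /pk/ has 2 consonants (> 1) → phonotactically illegal
No form is phonotactically legal → 0.

0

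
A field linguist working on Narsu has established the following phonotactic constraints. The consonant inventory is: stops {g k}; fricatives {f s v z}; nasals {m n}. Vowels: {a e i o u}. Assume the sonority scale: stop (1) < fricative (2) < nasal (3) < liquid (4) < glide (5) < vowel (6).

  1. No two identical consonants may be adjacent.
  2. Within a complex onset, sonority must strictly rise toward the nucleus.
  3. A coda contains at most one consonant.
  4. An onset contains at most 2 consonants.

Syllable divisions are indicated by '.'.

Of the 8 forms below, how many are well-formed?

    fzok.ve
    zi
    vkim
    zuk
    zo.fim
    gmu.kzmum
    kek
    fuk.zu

fzok.ve — violates constraint 2: syllable 1 onset /fz/: /f/ (fricative, 2) → /z/ (fricative, 2) does not rise → ill-formed
zi — σ1 onset /z/, coda /∅/ ok → well-formed
vkim — violates constraint 2: syllable 1 onset /vk/: /v/ (fricative, 2) → /k/ (stop, 1) does not rise → ill-formed
zuk — σ1 onset /z/, coda /k/ ok → well-formed
zo.fim — σ1 onset /z/, coda /∅/ ok; σ2 onset /f/, coda /m/ ok → well-formed
gmu.kzmum — violates constraint 4: syllable 2 onset /kzm/ has 3 consonants (> 2) → ill-formed
kek — σ1 onset /k/, coda /k/ ok → well-formed
fuk.zu — σ1 onset /f/, coda /k/ ok; σ2 onset /z/, coda /∅/ ok → well-formed
Well-formed: zi, zuk, zo.fim, kek, fuk.zu → 5.

5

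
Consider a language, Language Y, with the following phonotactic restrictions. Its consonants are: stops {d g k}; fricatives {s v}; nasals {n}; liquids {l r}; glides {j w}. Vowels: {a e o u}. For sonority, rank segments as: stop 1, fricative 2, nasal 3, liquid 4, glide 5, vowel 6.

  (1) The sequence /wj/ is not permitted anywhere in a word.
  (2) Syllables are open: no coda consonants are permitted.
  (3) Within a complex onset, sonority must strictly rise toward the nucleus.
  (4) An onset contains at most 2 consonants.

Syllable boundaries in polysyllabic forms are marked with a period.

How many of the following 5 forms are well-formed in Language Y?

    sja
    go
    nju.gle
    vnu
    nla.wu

5

sja — σ1 onset /sj/ (2→5 rises), coda /∅/ ok → well-formed
go — σ1 onset /g/, coda /∅/ ok → well-formed
nju.gle — σ1 onset /nj/ (3→5 rises), coda /∅/ ok; σ2 onset /gl/ (1→4 rises), coda /∅/ ok → well-formed
vnu — σ1 onset /vn/ (2→3 rises), coda /∅/ ok → well-formed
nla.wu — σ1 onset /nl/ (3→4 rises), coda /∅/ ok; σ2 onset /w/, coda /∅/ ok → well-formed
Well-formed: sja, go, nju.gle, vnu, nla.wu → 5.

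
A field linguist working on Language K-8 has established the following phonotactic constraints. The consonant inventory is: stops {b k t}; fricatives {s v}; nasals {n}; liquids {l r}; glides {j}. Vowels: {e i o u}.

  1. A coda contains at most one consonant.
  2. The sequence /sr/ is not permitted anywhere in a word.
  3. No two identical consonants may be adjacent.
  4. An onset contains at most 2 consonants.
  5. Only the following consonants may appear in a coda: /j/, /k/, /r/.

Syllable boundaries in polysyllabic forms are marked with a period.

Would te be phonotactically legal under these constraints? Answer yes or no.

yes

te — σ1 onset /t/, coda /∅/ ok → phonotactically legal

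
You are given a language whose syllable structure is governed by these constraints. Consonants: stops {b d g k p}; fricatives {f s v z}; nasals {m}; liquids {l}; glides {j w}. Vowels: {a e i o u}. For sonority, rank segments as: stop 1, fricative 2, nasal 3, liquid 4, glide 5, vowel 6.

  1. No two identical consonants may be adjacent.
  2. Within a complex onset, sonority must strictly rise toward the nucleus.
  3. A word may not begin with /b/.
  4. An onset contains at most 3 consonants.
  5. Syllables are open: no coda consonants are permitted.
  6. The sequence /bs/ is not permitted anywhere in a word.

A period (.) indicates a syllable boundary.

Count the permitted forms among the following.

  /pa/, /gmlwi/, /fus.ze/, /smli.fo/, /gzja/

/pa/ — σ1 onset /p/, coda /∅/ ok → permitted
/gmlwi/ — violates constraint 4: syllable 1 onset /gmlw/ has 4 consonants (> 3) → not permitted
/fus.ze/ — violates constraint 5: syllable 1 coda /s/ has 1 consonant (> 0) → not permitted
/smli.fo/ — σ1 onset /sml/ (2→3→4 rises), coda /∅/ ok; σ2 onset /f/, coda /∅/ ok → permitted
/gzja/ — σ1 onset /gzj/ (1→2→5 rises), coda /∅/ ok → permitted
Permitted: /pa/, /smli.fo/, /gzja/ → 3.

3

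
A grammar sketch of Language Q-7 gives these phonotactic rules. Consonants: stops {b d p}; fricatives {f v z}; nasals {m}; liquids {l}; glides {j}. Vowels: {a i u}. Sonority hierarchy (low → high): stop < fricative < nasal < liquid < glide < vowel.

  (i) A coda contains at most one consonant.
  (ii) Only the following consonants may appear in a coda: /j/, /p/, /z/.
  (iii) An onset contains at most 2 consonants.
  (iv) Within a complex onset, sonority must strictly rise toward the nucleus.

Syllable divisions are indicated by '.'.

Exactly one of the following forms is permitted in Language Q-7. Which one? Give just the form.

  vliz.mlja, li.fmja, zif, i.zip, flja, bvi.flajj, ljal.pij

vliz.mlja — violates constraint (iii): syllable 2 onset /mlj/ has 3 consonants (> 2) → not permitted
li.fmja — violates constraint (iii): syllable 2 onset /fmj/ has 3 consonants (> 2) → not permitted
zif — violates constraint (ii): syllable 1 coda contains /f/, which is not a licensed coda consonant → not permitted
i.zip — σ1 onset /∅/, coda /∅/ ok; σ2 onset /z/, coda /p/ ok → permitted
flja — violates constraint (iii): syllable 1 onset /flj/ has 3 consonants (> 2) → not permitted
bvi.flajj — violates constraint (i): syllable 2 coda /jj/ has 2 consonants (> 1) → not permitted
ljal.pij — violates constraint (ii): syllable 1 coda contains /l/, which is not a licensed coda consonant → not permitted

i.zip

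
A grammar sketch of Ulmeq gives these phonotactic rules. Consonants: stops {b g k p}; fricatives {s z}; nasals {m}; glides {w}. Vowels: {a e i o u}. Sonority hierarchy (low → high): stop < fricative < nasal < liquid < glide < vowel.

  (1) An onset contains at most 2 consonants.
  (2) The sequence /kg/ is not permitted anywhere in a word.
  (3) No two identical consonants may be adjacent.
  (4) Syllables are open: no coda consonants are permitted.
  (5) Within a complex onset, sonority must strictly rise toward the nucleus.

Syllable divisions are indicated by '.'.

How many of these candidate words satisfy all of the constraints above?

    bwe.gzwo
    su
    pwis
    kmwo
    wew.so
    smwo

1

bwe.gzwo — violates constraint 1: syllable 2 onset /gzw/ has 3 consonants (> 2) → ill-formed
su — σ1 onset /s/, coda /∅/ ok → well-formed
pwis — violates constraint 4: syllable 1 coda /s/ has 1 consonant (> 0) → ill-formed
kmwo — violates constraint 1: syllable 1 onset /kmw/ has 3 consonants (> 2) → ill-formed
wew.so — violates constraint 4: syllable 1 coda /w/ has 1 consonant (> 0) → ill-formed
smwo — violates constraint 1: syllable 1 onset /smw/ has 3 consonants (> 2) → ill-formed
Well-formed: su → 1.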